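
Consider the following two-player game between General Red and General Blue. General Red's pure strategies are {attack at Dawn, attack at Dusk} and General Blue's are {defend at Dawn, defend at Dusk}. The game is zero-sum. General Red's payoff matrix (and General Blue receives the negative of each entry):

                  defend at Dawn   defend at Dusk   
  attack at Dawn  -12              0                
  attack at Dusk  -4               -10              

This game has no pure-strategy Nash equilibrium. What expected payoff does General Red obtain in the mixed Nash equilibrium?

-20/3

In a mixed equilibrium General Red is indifferent between attack at Dawn and attack at Dusk; this condition fixes q.
  General Red's expected payoff from attack at Dawn: q·(-12) + (1−q)·0 = -12q
  General Red's expected payoff from attack at Dusk: q·(-4) + (1−q)·(-10) = 6q - 10
  -12q = 6q - 10  ⇒  -18q = -10  ⇒  q = 5/9.
At equilibrium General Red is indifferent across rows, so General Red's payoff equals the payoff from attack at Dawn: (5/9)·(-12) + (4/9)·0 = -20/3.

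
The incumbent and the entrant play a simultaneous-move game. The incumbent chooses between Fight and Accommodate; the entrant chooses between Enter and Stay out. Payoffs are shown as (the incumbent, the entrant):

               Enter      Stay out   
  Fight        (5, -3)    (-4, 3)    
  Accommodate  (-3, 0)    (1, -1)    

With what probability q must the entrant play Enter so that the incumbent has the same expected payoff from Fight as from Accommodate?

q = 5/13

For the incumbent to be willing to mix, the incumbent must be indifferent between Fight and Accommodate, which pins down the entrant's mix.
  the incumbent's payoff from Fight: q·5 + (1−q)·(-4) = 9q - 4
  the incumbent's payoff from Accommodate: q·(-3) + (1−q)·1 = -4q + 1
  9q - 4 = -4q + 1  ⇒  13q = 5  ⇒  q = 5/13.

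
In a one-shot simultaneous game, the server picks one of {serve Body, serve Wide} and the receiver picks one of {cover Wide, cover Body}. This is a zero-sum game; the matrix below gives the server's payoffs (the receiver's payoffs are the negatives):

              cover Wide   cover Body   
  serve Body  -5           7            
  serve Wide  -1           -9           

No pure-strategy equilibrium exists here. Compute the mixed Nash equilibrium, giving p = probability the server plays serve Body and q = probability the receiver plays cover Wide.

p = 2/5, q = 4/5

In a mixed equilibrium the receiver is indifferent between cover Wide and cover Body; this condition fixes p.
  the receiver's expected payoff from cover Wide: p·5 + (1−p)·1 = 4p + 1
  the receiver's expected payoff from cover Body: p·(-7) + (1−p)·9 = -16p + 9
  4p + 1 = -16p + 9  ⇒  20p = 8  ⇒  p = 2/5.
For the server to be willing to mix, the server must be indifferent between serve Body and serve Wide, which pins down the receiver's mix.
  the server's expected payoff from serve Body: q·(-5) + (1−q)·7 = -12q + 7
  the server's expected payoff from serve Wide: q·(-1) + (1−q)·(-9) = 8q - 9
  -12q + 7 = 8q - 9  ⇒  -20q = -16  ⇒  q = 4/5.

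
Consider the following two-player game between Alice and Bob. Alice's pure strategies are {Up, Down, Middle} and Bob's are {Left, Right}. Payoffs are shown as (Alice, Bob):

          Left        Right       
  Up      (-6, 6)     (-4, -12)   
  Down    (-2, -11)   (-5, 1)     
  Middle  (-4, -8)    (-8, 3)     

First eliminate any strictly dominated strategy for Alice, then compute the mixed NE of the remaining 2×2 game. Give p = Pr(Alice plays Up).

Alice's strategy Middle is strictly dominated by Down: -2 > -4 and -5 > -8. Eliminate Middle.
Set Bob's expected payoff from Left equal to that from Right:
  Bob's expected payoff from Left: p·6 + (1−p)·(-11) = 17p - 11
  Bob's expected payoff from Right: p·(-12) + (1−p)·1 = -13p + 1
  17p - 11 = -13p + 1  ⇒  30p = 12  ⇒  p = 2/5.

p = 2/5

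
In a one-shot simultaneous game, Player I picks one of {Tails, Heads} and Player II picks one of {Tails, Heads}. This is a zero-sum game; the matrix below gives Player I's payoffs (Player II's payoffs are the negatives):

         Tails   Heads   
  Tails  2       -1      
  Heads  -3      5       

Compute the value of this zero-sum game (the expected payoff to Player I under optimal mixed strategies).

Player II's mix must leave Player I indifferent between Tails and Heads.
  Player I's expected payoff from Tails: q·2 + (1−q)·(-1) = 3q - 1
  Player I's expected payoff from Heads: q·(-3) + (1−q)·5 = -8q + 5
  3q - 1 = -8q + 5  ⇒  11q = 6  ⇒  q = 6/11.
The value is Player I's expected payoff against this mix (using Tails): (6/11)·2 + (5/11)·(-1) = 7/11.

v = 7/11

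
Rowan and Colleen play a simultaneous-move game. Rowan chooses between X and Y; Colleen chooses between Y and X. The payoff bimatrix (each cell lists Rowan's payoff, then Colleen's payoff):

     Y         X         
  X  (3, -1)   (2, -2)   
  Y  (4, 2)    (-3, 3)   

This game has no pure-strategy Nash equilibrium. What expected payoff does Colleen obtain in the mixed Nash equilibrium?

For Colleen to be willing to mix, Colleen must be indifferent between Y and X, which pins down Rowan's mix.
  Colleen's payoff to Y: p·(-1) + (1−p)·2 = -3p + 2
  Colleen's payoff to X: p·(-2) + (1−p)·3 = -5p + 3
  -3p + 2 = -5p + 3  ⇒  2p = 1  ⇒  p = 1/2.
At equilibrium Colleen is indifferent across columns, so Colleen's payoff equals the payoff from Y: (1/2)·(-1) + (1/2)·2 = 1/2.

1/2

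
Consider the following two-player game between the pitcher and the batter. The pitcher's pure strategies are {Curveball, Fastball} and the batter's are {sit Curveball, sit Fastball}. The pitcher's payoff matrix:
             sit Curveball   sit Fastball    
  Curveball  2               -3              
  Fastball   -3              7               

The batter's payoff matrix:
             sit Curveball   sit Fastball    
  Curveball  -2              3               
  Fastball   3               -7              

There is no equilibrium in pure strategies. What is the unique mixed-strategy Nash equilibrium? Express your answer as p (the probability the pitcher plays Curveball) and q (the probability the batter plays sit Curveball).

In a mixed equilibrium the batter is indifferent between sit Curveball and sit Fastball; this condition fixes p.
  the batter's payoff from sit Curveball: p·(-2) + (1−p)·3 = -5p + 3
  the batter's payoff from sit Fastball: p·3 + (1−p)·(-7) = 10p - 7
  -5p + 3 = 10p - 7  ⇒  -15p = -10  ⇒  p = 2/3.
The batter's mix must leave the pitcher indifferent between Curveball and Fastball.
  the pitcher's expected payoff from Curveball: q·2 + (1−q)·(-3) = 5q - 3
  the pitcher's expected payoff from Fastball: q·(-3) + (1−q)·7 = -10q + 7
  5q - 3 = -10q + 7  ⇒  15q = 10  ⇒  q = 2/3.

p = 2/3, q = 2/3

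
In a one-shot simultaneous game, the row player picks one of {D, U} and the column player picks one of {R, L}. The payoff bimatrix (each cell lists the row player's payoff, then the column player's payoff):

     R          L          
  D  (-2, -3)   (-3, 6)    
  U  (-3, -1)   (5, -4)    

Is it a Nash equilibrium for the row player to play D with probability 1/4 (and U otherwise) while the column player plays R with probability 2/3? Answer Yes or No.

Given the column player's mix q = 2/3, the row player's payoff from D is -7/3 but from U is -1/3. The row player strictly prefers U, so the row player would not mix.
So the proposed profile is not a Nash equilibrium.

No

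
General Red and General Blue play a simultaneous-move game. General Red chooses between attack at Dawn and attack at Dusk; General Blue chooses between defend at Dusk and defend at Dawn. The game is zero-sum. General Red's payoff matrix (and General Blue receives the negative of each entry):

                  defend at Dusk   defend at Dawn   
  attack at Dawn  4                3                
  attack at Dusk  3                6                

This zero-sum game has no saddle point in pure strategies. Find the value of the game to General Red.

v = 15/4

General Blue's mix must leave General Red indifferent between attack at Dawn and attack at Dusk.
  General Red's payoff to attack at Dawn: q·4 + (1−q)·3 = q + 3
  General Red's payoff to attack at Dusk: q·3 + (1−q)·6 = -3q + 6
  q + 3 = -3q + 6  ⇒  4q = 3  ⇒  q = 3/4.
The value is General Red's expected payoff against this mix (using attack at Dawn): (3/4)·4 + (1/4)·3 = 15/4.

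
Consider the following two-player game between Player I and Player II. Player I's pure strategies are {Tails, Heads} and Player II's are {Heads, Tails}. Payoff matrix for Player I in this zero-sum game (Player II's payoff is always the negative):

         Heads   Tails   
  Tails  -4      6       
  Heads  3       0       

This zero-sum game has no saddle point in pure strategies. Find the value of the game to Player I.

Player I's indifference between Tails and Heads determines Player II's mixing probability q:
  Player I's expected payoff from Tails: q·(-4) + (1−q)·6 = -10q + 6
  Player I's expected payoff from Heads: q·3 + (1−q)·0 = 3q
  -10q + 6 = 3q  ⇒  -13q = -6  ⇒  q = 6/13.
The value is Player I's expected payoff against this mix (using Tails): (6/13)·(-4) + (7/13)·6 = 18/13.

v = 18/13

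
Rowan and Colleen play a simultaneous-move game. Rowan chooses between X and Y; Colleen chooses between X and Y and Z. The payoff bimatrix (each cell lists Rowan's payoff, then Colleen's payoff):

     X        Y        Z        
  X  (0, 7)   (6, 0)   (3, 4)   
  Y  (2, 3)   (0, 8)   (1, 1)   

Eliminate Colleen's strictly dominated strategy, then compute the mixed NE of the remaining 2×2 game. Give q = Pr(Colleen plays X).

Colleen's strategy Z is strictly dominated by X: 7 > 4 and 3 > 1. Eliminate Z.
For Rowan to be willing to mix, Rowan must be indifferent between X and Y, which pins down Colleen's mix.
  Rowan's expected payoff from X: q·0 + (1−q)·6 = -6q + 6
  Rowan's expected payoff from Y: q·2 + (1−q)·0 = 2q
  -6q + 6 = 2q  ⇒  -8q = -6  ⇒  q = 3/4.

q = 3/4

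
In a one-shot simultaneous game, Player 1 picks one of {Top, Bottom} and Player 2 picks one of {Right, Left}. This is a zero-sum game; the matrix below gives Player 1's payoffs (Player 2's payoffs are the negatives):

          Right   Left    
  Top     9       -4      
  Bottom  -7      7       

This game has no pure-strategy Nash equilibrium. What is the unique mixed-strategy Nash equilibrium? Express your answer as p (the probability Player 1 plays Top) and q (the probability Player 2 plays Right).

For Player 2 to be willing to mix, Player 2 must be indifferent between Right and Left, which pins down Player 1's mix.
  Player 2's expected payoff from Right: p·(-9) + (1−p)·7 = -16p + 7
  Player 2's expected payoff from Left: p·4 + (1−p)·(-7) = 11p - 7
  -16p + 7 = 11p - 7  ⇒  -27p = -14  ⇒  p = 14/27.
For Player 1 to be willing to mix, Player 1 must be indifferent between Top and Bottom, which pins down Player 2's mix.
  Player 1's expected payoff from Top: q·9 + (1−q)·(-4) = 13q - 4
  Player 1's expected payoff from Bottom: q·(-7) + (1−q)·7 = -14q + 7
  13q - 4 = -14q + 7  ⇒  27q = 11  ⇒  q = 11/27.

p = 14/27, q = 11/27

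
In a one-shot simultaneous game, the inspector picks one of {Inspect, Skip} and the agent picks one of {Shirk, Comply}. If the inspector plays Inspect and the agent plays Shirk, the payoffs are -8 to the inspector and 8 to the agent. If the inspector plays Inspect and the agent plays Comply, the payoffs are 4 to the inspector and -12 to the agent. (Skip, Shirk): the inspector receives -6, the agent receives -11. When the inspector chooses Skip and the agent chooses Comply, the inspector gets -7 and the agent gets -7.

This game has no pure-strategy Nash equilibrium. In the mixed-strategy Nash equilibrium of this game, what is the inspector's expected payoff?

-80/13

The inspector's indifference between Inspect and Skip determines the agent's mixing probability q:
  the inspector's payoff to Inspect: q·(-8) + (1−q)·4 = -12q + 4
  the inspector's payoff to Skip: q·(-6) + (1−q)·(-7) = q - 7
  -12q + 4 = q - 7  ⇒  -13q = -11  ⇒  q = 11/13.
At equilibrium the inspector is indifferent across rows, so the inspector's payoff equals the payoff from Inspect: (11/13)·(-8) + (2/13)·4 = -80/13.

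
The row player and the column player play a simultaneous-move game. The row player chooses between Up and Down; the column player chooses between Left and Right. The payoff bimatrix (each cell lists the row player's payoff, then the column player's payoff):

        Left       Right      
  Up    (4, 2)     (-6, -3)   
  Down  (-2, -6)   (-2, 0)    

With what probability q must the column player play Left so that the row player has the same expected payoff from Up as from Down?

q = 2/5

The row player's indifference between Up and Down determines the column player's mixing probability q:
  the row player's expected payoff from Up: q·4 + (1−q)·(-6) = 10q - 6
  the row player's expected payoff from Down: q·(-2) + (1−q)·(-2) = -2
  10q - 6 = -2  ⇒  10q = 4  ⇒  q = 2/5.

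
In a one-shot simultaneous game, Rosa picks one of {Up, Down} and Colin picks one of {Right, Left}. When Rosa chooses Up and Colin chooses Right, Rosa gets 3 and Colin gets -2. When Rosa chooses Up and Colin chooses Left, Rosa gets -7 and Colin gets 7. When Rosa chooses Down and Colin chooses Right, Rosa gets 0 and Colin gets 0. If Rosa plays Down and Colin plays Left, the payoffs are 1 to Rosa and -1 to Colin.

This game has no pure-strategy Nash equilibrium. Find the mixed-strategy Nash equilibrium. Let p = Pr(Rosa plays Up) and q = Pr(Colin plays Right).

For Colin to be willing to mix, Colin must be indifferent between Right and Left, which pins down Rosa's mix.
  Colin's expected payoff from Right: p·(-2) + (1−p)·0 = -2p
  Colin's expected payoff from Left: p·7 + (1−p)·(-1) = 8p - 1
  -2p = 8p - 1  ⇒  -10p = -1  ⇒  p = 1/10.
Set Rosa's expected payoff from Up equal to that from Down:
  Rosa's expected payoff from Up: q·3 + (1−q)·(-7) = 10q - 7
  Rosa's expected payoff from Down: q·0 + (1−q)·1 = -q + 1
  10q - 7 = -q + 1  ⇒  11q = 8  ⇒  q = 8/11.

p = 1/10, q = 8/11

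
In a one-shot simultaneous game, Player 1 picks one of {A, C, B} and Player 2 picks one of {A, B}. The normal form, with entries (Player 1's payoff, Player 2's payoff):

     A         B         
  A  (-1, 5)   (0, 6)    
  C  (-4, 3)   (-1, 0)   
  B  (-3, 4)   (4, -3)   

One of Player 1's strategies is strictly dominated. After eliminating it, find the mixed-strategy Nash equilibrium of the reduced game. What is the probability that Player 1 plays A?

p = 7/8

Player 1's strategy C is strictly dominated by A: -1 > -4 and 0 > -1. Eliminate C.
Player 2's indifference between A and B determines Player 1's mixing probability p:
  Player 2's expected payoff from A: p·5 + (1−p)·4 = p + 4
  Player 2's expected payoff from B: p·6 + (1−p)·(-3) = 9p - 3
  p + 4 = 9p - 3  ⇒  -8p = -7  ⇒  p = 7/8.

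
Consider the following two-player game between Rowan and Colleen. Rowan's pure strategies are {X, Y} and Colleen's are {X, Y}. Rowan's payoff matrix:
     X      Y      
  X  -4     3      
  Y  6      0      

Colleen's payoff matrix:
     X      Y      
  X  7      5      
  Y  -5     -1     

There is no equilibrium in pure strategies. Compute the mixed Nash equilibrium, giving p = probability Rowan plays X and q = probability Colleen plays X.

p = 2/3, q = 3/13

Rowan's mix must leave Colleen indifferent between X and Y.
  Colleen's payoff to X: p·7 + (1−p)·(-5) = 12p - 5
  Colleen's payoff to Y: p·5 + (1−p)·(-1) = 6p - 1
  12p - 5 = 6p - 1  ⇒  6p = 4  ⇒  p = 2/3.
Rowan's indifference between X and Y determines Colleen's mixing probability q:
  Rowan's payoff to X: q·(-4) + (1−q)·3 = -7q + 3
  Rowan's payoff to Y: q·6 + (1−q)·0 = 6q
  -7q + 3 = 6q  ⇒  -13q = -3  ⇒  q = 3/13.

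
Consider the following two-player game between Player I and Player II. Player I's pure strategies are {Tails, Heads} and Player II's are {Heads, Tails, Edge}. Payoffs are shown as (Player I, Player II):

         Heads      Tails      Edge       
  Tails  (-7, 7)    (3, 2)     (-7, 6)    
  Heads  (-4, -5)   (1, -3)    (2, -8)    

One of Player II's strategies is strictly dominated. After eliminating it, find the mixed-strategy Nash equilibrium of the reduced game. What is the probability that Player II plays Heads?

Player II's strategy Edge is strictly dominated by Heads: 7 > 6 and -5 > -8. Eliminate Edge.
Set Player I's expected payoff from Tails equal to that from Heads:
  Player I's expected payoff from Tails: q·(-7) + (1−q)·3 = -10q + 3
  Player I's expected payoff from Heads: q·(-4) + (1−q)·1 = -5q + 1
  -10q + 3 = -5q + 1  ⇒  -5q = -2  ⇒  q = 2/5.

q = 2/5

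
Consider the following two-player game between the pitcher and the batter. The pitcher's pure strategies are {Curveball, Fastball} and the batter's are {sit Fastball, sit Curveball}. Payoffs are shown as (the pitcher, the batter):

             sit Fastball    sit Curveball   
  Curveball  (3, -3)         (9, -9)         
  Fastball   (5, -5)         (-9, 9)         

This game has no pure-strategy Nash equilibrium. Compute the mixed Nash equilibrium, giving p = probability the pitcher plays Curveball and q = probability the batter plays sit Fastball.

In a mixed equilibrium the batter is indifferent between sit Fastball and sit Curveball; this condition fixes p.
  the batter's expected payoff from sit Fastball: p·(-3) + (1−p)·(-5) = 2p - 5
  the batter's expected payoff from sit Curveball: p·(-9) + (1−p)·9 = -18p + 9
  2p - 5 = -18p + 9  ⇒  20p = 14  ⇒  p = 7/10.
Set the pitcher's expected payoff from Curveball equal to that from Fastball:
  the pitcher's payoff to Curveball: q·3 + (1−q)·9 = -6q + 9
  the pitcher's payoff to Fastball: q·5 + (1−q)·(-9) = 14q - 9
  -6q + 9 = 14q - 9  ⇒  -20q = -18  ⇒  q = 9/10.

p = 7/10, q = 9/10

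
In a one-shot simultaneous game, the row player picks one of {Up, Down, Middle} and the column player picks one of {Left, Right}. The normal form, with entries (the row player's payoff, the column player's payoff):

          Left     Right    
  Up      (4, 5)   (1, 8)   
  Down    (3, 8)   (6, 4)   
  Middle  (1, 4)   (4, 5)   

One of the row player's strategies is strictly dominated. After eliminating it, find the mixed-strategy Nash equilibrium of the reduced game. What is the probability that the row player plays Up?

The row player's strategy Middle is strictly dominated by Down: 3 > 1 and 6 > 4. Eliminate Middle.
In a mixed equilibrium the column player is indifferent between Left and Right; this condition fixes p.
  the column player's expected payoff from Left: p·5 + (1−p)·8 = -3p + 8
  the column player's expected payoff from Right: p·8 + (1−p)·4 = 4p + 4
  -3p + 8 = 4p + 4  ⇒  -7p = -4  ⇒  p = 4/7.

p = 4/7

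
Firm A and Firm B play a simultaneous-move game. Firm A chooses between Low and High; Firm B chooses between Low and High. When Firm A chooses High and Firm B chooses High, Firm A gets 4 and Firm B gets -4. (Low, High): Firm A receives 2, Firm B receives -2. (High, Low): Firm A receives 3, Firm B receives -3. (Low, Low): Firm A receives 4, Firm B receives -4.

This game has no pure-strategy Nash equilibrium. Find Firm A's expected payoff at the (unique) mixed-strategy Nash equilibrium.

10/3

Firm A's indifference between Low and High determines Firm B's mixing probability q:
  Firm A's payoff from Low: q·4 + (1−q)·2 = 2q + 2
  Firm A's payoff from High: q·3 + (1−q)·4 = -q + 4
  2q + 2 = -q + 4  ⇒  3q = 2  ⇒  q = 2/3.
At equilibrium Firm A is indifferent across rows, so Firm A's payoff equals the payoff from Low: (2/3)·4 + (1/3)·2 = 10/3.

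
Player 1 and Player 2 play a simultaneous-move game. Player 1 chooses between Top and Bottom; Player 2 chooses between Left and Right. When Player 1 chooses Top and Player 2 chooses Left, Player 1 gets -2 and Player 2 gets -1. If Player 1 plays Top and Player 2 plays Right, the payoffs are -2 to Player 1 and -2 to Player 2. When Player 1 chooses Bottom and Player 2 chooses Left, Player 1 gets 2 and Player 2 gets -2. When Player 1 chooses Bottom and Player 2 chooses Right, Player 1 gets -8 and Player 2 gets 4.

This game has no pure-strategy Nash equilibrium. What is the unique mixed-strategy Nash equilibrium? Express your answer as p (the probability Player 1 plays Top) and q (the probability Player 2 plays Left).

p = 6/7, q = 3/5

Player 1's mix must leave Player 2 indifferent between Left and Right.
  Player 2's expected payoff from Left: p·(-1) + (1−p)·(-2) = p - 2
  Player 2's expected payoff from Right: p·(-2) + (1−p)·4 = -6p + 4
  p - 2 = -6p + 4  ⇒  7p = 6  ⇒  p = 6/7.
For Player 1 to be willing to mix, Player 1 must be indifferent between Top and Bottom, which pins down Player 2's mix.
  Player 1's expected payoff from Top: q·(-2) + (1−q)·(-2) = -2
  Player 1's expected payoff from Bottom: q·2 + (1−q)·(-8) = 10q - 8
  -2 = 10q - 8  ⇒  -10q = -6  ⇒  q = 3/5.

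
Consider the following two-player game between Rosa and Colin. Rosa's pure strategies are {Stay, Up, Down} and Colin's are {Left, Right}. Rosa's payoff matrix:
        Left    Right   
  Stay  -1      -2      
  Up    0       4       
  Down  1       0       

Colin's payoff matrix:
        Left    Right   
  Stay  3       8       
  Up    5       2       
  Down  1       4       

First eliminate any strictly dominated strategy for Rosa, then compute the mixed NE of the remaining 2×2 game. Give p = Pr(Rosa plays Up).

p = 1/2

Rosa's strategy Stay is strictly dominated by Down: 1 > -1 and 0 > -2. Eliminate Stay.
Rosa's mix must leave Colin indifferent between Left and Right.
  Colin's expected payoff from Left: p·5 + (1−p)·1 = 4p + 1
  Colin's expected payoff from Right: p·2 + (1−p)·4 = -2p + 4
  4p + 1 = -2p + 4  ⇒  6p = 3  ⇒  p = 1/2.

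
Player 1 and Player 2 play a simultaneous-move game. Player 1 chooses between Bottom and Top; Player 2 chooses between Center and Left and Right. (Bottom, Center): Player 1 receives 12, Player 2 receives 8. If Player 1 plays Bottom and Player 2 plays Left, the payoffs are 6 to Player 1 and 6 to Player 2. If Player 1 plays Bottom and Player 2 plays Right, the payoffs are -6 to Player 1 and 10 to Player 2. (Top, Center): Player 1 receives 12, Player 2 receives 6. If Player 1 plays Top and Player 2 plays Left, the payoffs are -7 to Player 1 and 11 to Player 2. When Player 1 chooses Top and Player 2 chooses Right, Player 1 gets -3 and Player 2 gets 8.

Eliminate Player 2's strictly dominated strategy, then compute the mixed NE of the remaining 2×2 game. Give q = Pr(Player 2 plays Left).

q = 3/16

Player 2's strategy Center is strictly dominated by Right: 10 > 8 and 8 > 6. Eliminate Center.
Set Player 1's expected payoff from Bottom equal to that from Top:
  Player 1's payoff to Bottom: q·6 + (1−q)·(-6) = 12q - 6
  Player 1's payoff to Top: q·(-7) + (1−q)·(-3) = -4q - 3
  12q - 6 = -4q - 3  ⇒  16q = 3  ⇒  q = 3/16.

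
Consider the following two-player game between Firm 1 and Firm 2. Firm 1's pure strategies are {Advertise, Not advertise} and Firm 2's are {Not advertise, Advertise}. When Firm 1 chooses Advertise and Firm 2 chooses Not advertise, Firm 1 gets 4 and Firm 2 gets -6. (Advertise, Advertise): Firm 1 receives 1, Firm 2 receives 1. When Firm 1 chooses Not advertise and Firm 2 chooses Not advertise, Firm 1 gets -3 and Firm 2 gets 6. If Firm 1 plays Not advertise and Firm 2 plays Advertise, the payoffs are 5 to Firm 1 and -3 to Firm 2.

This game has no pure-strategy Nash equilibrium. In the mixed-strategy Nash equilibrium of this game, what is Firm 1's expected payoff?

Firm 1's indifference between Advertise and Not advertise determines Firm 2's mixing probability q:
  Firm 1's expected payoff from Advertise: q·4 + (1−q)·1 = 3q + 1
  Firm 1's expected payoff from Not advertise: q·(-3) + (1−q)·5 = -8q + 5
  3q + 1 = -8q + 5  ⇒  11q = 4  ⇒  q = 4/11.
At equilibrium Firm 1 is indifferent across rows, so Firm 1's payoff equals the payoff from Advertise: (4/11)·4 + (7/11)·1 = 23/11.

23/11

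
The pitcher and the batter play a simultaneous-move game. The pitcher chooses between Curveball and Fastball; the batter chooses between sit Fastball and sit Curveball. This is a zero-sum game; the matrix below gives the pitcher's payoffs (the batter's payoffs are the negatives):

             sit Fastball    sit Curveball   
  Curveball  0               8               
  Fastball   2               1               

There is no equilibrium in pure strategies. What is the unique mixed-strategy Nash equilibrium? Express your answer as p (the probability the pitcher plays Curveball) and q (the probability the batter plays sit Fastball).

In a mixed equilibrium the batter is indifferent between sit Fastball and sit Curveball; this condition fixes p.
  the batter's expected payoff from sit Fastball: p·0 + (1−p)·(-2) = 2p - 2
  the batter's expected payoff from sit Curveball: p·(-8) + (1−p)·(-1) = -7p - 1
  2p - 2 = -7p - 1  ⇒  9p = 1  ⇒  p = 1/9.
Set the pitcher's expected payoff from Curveball equal to that from Fastball:
  the pitcher's expected payoff from Curveball: q·0 + (1−q)·8 = -8q + 8
  the pitcher's expected payoff from Fastball: q·2 + (1−q)·1 = q + 1
  -8q + 8 = q + 1  ⇒  -9q = -7  ⇒  q = 7/9.

p = 1/9, q = 7/9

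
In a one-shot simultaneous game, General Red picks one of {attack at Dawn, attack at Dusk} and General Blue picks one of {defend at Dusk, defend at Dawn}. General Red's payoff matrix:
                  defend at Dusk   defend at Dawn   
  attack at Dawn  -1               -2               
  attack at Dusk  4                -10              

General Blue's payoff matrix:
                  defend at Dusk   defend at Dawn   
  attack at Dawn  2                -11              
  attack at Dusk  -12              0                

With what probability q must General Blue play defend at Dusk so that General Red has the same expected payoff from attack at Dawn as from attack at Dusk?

Set General Red's expected payoff from attack at Dawn equal to that from attack at Dusk:
  General Red's payoff from attack at Dawn: q·(-1) + (1−q)·(-2) = q - 2
  General Red's payoff from attack at Dusk: q·4 + (1−q)·(-10) = 14q - 10
  q - 2 = 14q - 10  ⇒  -13q = -8  ⇒  q = 8/13.

q = 8/13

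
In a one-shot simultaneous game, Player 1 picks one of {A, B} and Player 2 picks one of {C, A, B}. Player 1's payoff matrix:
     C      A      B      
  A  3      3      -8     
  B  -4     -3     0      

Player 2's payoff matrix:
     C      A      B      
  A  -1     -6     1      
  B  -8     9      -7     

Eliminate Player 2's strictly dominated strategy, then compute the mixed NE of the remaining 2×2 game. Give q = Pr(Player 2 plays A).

q = 4/7

Player 2's strategy C is strictly dominated by B: 1 > -1 and -7 > -8. Eliminate C.
For Player 1 to be willing to mix, Player 1 must be indifferent between A and B, which pins down Player 2's mix.
  Player 1's expected payoff from A: q·3 + (1−q)·(-8) = 11q - 8
  Player 1's expected payoff from B: q·(-3) + (1−q)·0 = -3q
  11q - 8 = -3q  ⇒  14q = 8  ⇒  q = 4/7.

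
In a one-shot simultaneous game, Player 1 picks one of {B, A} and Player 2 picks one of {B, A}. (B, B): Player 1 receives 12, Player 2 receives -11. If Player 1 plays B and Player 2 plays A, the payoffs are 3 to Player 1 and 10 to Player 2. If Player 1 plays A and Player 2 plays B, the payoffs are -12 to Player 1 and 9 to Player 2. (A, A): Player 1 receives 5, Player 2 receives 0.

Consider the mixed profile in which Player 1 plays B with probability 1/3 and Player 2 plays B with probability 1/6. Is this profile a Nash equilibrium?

No

Given Player 1's mix p = 1/3, Player 2's payoff from B is 7/3 but from A is 10/3. Player 2 strictly prefers A, so Player 2 would not mix.
So the proposed profile is not a Nash equilibrium.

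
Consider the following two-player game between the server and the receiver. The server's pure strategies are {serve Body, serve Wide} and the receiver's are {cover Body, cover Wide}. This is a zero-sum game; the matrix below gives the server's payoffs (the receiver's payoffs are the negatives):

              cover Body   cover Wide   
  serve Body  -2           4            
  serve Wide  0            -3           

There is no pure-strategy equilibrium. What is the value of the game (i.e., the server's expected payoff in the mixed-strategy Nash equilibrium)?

v = -2/3

In a mixed equilibrium the server is indifferent between serve Body and serve Wide; this condition fixes q.
  the server's expected payoff from serve Body: q·(-2) + (1−q)·4 = -6q + 4
  the server's expected payoff from serve Wide: q·0 + (1−q)·(-3) = 3q - 3
  -6q + 4 = 3q - 3  ⇒  -9q = -7  ⇒  q = 7/9.
The value is the server's expected payoff against this mix (using serve Body): (7/9)·(-2) + (2/9)·4 = -2/3.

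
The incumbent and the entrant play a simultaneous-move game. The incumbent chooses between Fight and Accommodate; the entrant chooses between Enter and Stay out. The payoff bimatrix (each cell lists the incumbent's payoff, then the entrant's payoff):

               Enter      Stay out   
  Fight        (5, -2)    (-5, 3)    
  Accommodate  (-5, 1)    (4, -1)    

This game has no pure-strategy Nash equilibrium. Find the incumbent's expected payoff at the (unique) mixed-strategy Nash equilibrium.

-5/19

For the incumbent to be willing to mix, the incumbent must be indifferent between Fight and Accommodate, which pins down the entrant's mix.
  the incumbent's payoff to Fight: q·5 + (1−q)·(-5) = 10q - 5
  the incumbent's payoff to Accommodate: q·(-5) + (1−q)·4 = -9q + 4
  10q - 5 = -9q + 4  ⇒  19q = 9  ⇒  q = 9/19.
At equilibrium the incumbent is indifferent across rows, so the incumbent's payoff equals the payoff from Fight: (9/19)·5 + (10/19)·(-5) = -5/19.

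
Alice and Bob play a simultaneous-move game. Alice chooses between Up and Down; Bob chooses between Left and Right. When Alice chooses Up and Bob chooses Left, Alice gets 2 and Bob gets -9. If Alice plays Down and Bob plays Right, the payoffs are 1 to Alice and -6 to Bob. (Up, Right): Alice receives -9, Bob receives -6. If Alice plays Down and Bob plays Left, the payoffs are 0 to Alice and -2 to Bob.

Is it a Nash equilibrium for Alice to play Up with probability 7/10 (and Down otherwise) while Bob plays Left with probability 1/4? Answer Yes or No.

Given Alice's mix p = 7/10, Bob's payoff from Left is -69/10 but from Right is -6. Bob strictly prefers Right, so Bob would not mix.
So the proposed profile is not a Nash equilibrium.

No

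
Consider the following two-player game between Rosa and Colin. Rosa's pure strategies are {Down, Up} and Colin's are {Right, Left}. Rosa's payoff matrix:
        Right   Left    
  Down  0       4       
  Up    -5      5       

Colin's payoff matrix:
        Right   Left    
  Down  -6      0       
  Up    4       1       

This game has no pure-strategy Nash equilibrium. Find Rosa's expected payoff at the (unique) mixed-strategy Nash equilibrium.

10/3

Rosa's indifference between Down and Up determines Colin's mixing probability q:
  Rosa's payoff to Down: q·0 + (1−q)·4 = -4q + 4
  Rosa's payoff to Up: q·(-5) + (1−q)·5 = -10q + 5
  -4q + 4 = -10q + 5  ⇒  6q = 1  ⇒  q = 1/6.
At equilibrium Rosa is indifferent across rows, so Rosa's payoff equals the payoff from Down: (1/6)·0 + (5/6)·4 = 10/3.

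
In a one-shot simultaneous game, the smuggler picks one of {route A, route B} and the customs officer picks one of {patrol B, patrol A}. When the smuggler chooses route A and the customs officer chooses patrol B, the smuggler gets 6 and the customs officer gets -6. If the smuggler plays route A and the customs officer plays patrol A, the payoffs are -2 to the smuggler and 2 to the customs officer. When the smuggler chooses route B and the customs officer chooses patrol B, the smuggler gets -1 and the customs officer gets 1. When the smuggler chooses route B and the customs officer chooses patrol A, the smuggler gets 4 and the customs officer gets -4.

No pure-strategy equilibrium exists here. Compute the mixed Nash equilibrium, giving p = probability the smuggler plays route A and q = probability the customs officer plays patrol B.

Set the customs officer's expected payoff from patrol B equal to that from patrol A:
  the customs officer's payoff to patrol B: p·(-6) + (1−p)·1 = -7p + 1
  the customs officer's payoff to patrol A: p·2 + (1−p)·(-4) = 6p - 4
  -7p + 1 = 6p - 4  ⇒  -13p = -5  ⇒  p = 5/13.
For the smuggler to be willing to mix, the smuggler must be indifferent between route A and route B, which pins down the customs officer's mix.
  the smuggler's payoff from route A: q·6 + (1−q)·(-2) = 8q - 2
  the smuggler's payoff from route B: q·(-1) + (1−q)·4 = -5q + 4
  8q - 2 = -5q + 4  ⇒  13q = 6  ⇒  q = 6/13.

p = 5/13, q = 6/13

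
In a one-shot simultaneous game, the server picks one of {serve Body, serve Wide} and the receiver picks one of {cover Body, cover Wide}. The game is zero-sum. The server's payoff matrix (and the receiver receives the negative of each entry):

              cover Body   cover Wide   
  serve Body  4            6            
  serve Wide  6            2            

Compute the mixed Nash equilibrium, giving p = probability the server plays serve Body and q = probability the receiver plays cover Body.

In a mixed equilibrium the receiver is indifferent between cover Body and cover Wide; this condition fixes p.
  the receiver's expected payoff from cover Body: p·(-4) + (1−p)·(-6) = 2p - 6
  the receiver's expected payoff from cover Wide: p·(-6) + (1−p)·(-2) = -4p - 2
  2p - 6 = -4p - 2  ⇒  6p = 4  ⇒  p = 2/3.
For the server to be willing to mix, the server must be indifferent between serve Body and serve Wide, which pins down the receiver's mix.
  the server's expected payoff from serve Body: q·4 + (1−q)·6 = -2q + 6
  the server's expected payoff from serve Wide: q·6 + (1−q)·2 = 4q + 2
  -2q + 6 = 4q + 2  ⇒  -6q = -4  ⇒  q = 2/3.

p = 2/3, q = 2/3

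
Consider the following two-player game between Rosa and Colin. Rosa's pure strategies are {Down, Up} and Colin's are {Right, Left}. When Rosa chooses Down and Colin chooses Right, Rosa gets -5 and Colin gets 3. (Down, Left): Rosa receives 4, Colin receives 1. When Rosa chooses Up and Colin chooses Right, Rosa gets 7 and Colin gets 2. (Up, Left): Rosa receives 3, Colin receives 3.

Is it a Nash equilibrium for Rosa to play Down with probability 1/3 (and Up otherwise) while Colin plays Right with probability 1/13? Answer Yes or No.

Yes

Check Colin's indifference given Rosa's mix p = 1/3:
  payoff from Right = 7/3; payoff from Left = 7/3 — equal.
Check Rosa's indifference given Colin's mix q = 1/13:
  payoff from Down = 43/13; payoff from Up = 43/13 — equal.
Both players are indifferent, so neither can profitably deviate.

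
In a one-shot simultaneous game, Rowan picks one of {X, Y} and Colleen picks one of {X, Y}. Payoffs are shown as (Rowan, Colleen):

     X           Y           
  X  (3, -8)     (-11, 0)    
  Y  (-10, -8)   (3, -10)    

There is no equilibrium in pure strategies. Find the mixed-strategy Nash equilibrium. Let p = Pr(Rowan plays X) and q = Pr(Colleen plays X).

For Colleen to be willing to mix, Colleen must be indifferent between X and Y, which pins down Rowan's mix.
  Colleen's payoff from X: p·(-8) + (1−p)·(-8) = -8
  Colleen's payoff from Y: p·0 + (1−p)·(-10) = 10p - 10
  -8 = 10p - 10  ⇒  -10p = -2  ⇒  p = 1/5.
Set Rowan's expected payoff from X equal to that from Y:
  Rowan's payoff to X: q·3 + (1−q)·(-11) = 14q - 11
  Rowan's payoff to Y: q·(-10) + (1−q)·3 = -13q + 3
  14q - 11 = -13q + 3  ⇒  27q = 14  ⇒  q = 14/27.

p = 1/5, q = 14/27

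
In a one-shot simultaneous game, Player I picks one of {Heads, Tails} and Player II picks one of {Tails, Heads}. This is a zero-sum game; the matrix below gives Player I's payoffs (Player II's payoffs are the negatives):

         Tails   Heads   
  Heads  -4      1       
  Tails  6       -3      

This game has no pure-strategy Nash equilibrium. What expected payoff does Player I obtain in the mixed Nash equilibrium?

-3/7

For Player I to be willing to mix, Player I must be indifferent between Heads and Tails, which pins down Player II's mix.
  Player I's payoff from Heads: q·(-4) + (1−q)·1 = -5q + 1
  Player I's payoff from Tails: q·6 + (1−q)·(-3) = 9q - 3
  -5q + 1 = 9q - 3  ⇒  -14q = -4  ⇒  q = 2/7.
At equilibrium Player I is indifferent across rows, so Player I's payoff equals the payoff from Heads: (2/7)·(-4) + (5/7)·1 = -3/7.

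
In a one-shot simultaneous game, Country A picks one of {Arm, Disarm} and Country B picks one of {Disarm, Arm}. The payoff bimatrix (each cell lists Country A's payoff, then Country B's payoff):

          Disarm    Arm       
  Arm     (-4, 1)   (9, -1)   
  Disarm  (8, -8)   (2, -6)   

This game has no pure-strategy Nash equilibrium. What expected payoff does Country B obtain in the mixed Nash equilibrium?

Set Country B's expected payoff from Disarm equal to that from Arm:
  Country B's expected payoff from Disarm: p·1 + (1−p)·(-8) = 9p - 8
  Country B's expected payoff from Arm: p·(-1) + (1−p)·(-6) = 5p - 6
  9p - 8 = 5p - 6  ⇒  4p = 2  ⇒  p = 1/2.
At equilibrium Country B is indifferent across columns, so Country B's payoff equals the payoff from Disarm: (1/2)·1 + (1/2)·(-8) = -7/2.

-7/2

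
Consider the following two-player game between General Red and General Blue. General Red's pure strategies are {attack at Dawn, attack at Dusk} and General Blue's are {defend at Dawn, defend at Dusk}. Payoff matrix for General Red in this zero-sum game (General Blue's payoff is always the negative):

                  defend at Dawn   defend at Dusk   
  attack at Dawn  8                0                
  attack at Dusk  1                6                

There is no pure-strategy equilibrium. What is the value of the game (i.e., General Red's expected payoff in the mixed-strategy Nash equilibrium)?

v = 48/13

For General Red to be willing to mix, General Red must be indifferent between attack at Dawn and attack at Dusk, which pins down General Blue's mix.
  General Red's expected payoff from attack at Dawn: q·8 + (1−q)·0 = 8q
  General Red's expected payoff from attack at Dusk: q·1 + (1−q)·6 = -5q + 6
  8q = -5q + 6  ⇒  13q = 6  ⇒  q = 6/13.
The value is General Red's expected payoff against this mix (using attack at Dawn): (6/13)·8 + (7/13)·0 = 48/13.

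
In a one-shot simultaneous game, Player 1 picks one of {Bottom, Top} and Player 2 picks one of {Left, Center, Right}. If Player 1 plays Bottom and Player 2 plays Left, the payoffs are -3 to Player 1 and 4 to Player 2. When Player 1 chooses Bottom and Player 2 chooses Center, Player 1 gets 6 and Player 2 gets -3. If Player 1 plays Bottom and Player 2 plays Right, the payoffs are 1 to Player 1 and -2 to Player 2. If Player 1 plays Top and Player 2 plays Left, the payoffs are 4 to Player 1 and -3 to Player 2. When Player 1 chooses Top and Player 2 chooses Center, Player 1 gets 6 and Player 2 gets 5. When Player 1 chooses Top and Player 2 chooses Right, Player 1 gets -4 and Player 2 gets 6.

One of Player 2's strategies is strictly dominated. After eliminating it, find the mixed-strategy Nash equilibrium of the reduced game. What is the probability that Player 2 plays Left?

Player 2's strategy Center is strictly dominated by Right: -2 > -3 and 6 > 5. Eliminate Center.
Player 1's indifference between Bottom and Top determines Player 2's mixing probability q:
  Player 1's expected payoff from Bottom: q·(-3) + (1−q)·1 = -4q + 1
  Player 1's expected payoff from Top: q·4 + (1−q)·(-4) = 8q - 4
  -4q + 1 = 8q - 4  ⇒  -12q = -5  ⇒  q = 5/12.

q = 5/12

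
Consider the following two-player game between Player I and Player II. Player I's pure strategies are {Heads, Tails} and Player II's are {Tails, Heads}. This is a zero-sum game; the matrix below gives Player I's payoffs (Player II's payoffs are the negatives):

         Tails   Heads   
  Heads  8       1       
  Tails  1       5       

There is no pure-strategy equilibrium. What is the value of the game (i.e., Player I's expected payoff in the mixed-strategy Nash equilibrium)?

In a mixed equilibrium Player I is indifferent between Heads and Tails; this condition fixes q.
  Player I's payoff to Heads: q·8 + (1−q)·1 = 7q + 1
  Player I's payoff to Tails: q·1 + (1−q)·5 = -4q + 5
  7q + 1 = -4q + 5  ⇒  11q = 4  ⇒  q = 4/11.
The value is Player I's expected payoff against this mix (using Heads): (4/11)·8 + (7/11)·1 = 39/11.

v = 39/11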